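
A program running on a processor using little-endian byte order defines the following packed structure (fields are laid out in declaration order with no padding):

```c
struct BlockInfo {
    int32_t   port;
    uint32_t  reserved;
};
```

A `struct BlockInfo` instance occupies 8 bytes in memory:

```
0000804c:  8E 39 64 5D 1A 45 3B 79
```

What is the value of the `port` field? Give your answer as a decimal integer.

1566849422

`port` is the first field, at byte offset 0, occupying 4 bytes.
Bytes at offsets 0..3: 8E 39 64 5D.
In little-endian order the low byte comes first in memory.
Reassemble most-significant byte first: 5D 64 39 8E → 0x5D64398E.
0x5D64398E = 1566849422.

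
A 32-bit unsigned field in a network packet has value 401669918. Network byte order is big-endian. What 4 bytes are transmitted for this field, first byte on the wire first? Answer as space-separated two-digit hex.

401669918 in hexadecimal, padded to 32 bits, is 0x17F0FF1E.
Split into bytes (most-significant first): 17 F0 FF 1E.
Big-endian: lowest address holds the most-significant byte.
So the memory order matches the most-significant-first order: 17 F0 FF 1E.

17 F0 FF 1E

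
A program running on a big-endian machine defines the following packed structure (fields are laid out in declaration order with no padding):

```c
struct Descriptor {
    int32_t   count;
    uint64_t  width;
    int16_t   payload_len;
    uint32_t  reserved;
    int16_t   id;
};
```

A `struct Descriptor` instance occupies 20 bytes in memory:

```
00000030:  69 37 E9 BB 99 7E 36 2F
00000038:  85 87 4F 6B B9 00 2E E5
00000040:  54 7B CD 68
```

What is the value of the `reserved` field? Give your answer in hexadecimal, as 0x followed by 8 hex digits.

`reserved` follows `count` (4 B), `width` (8 B), `payload_len` (2 B), so it starts at offset 4 + 8 + 2 = 14 and occupies 4 bytes.
Bytes at offsets 14..17: 2E E5 54 7B.
Big-endian: lowest address holds the most-significant byte.
The bytes are already most-significant first: 0x2EE5547B.

0x2EE5547B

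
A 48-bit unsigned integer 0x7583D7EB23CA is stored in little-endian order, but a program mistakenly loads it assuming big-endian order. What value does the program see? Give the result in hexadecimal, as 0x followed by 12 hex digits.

Stored little-endian, the bytes at ascending addresses are CA 23 EB D7 83 75.
Read back as big-endian, the last byte is least significant, giving 0xCA23EBD78375.

0xCA23EBD78375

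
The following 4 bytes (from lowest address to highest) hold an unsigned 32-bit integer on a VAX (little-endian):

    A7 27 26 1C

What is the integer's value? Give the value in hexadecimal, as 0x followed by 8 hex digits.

0x1C2627A7

Little-endian stores the least-significant byte at the lowest address.
Reassemble most-significant byte first: 1C 26 27 A7 → 0x1C2627A7.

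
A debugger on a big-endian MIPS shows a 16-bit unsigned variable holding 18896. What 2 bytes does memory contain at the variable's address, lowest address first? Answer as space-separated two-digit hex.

18896 in hexadecimal, padded to 16 bits, is 0x49D0.
Split into bytes (most-significant first): 49 D0.
Big-endian: lowest address holds the most-significant byte.
So the memory order matches the most-significant-first order: 49 D0.

49 D0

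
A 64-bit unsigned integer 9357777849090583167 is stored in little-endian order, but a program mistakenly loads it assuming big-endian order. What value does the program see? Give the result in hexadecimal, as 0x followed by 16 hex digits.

0x7F2A10C65F81DD81

9357777849090583167 in 64-bit hexadecimal is 0x81DD815FC6102A7F.
Stored little-endian, the bytes at ascending addresses are 7F 2A 10 C6 5F 81 DD 81.
Read back as big-endian, the last byte is least significant, giving 0x7F2A10C65F81DD81.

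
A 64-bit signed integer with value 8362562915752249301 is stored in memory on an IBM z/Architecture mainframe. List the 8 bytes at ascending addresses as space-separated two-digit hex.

8362562915752249301 in hexadecimal, padded to 64 bits, is 0x740DCAAA454487D5.
Split into bytes (most-significant first): 74 0D CA AA 45 44 87 D5.
In big-endian order the high byte comes first in memory.
So the memory order matches the most-significant-first order: 74 0D CA AA 45 44 87 D5.

74 0D CA AA 45 44 87 D5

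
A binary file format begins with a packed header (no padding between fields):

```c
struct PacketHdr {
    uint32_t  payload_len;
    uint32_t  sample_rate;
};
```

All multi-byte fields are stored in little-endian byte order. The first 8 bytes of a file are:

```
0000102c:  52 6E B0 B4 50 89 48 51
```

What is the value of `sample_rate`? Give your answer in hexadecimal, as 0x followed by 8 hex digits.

0x51488950

`sample_rate` follows `payload_len` (4 bytes), so it starts at byte offset 4 and occupies 4 bytes.
Bytes at offsets 4..7: 50 89 48 51.
In little-endian order the low byte comes first in memory.
Reassemble most-significant byte first: 51 48 89 50 → 0x51488950.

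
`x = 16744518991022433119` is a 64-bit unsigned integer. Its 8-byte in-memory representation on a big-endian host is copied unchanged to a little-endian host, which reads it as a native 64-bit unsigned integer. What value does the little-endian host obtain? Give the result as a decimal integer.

6891541358670733544

16744518991022433119 in 64-bit hexadecimal is 0xE8607B4E5AACA35F.
Stored big-endian, the bytes at ascending addresses are E8 60 7B 4E 5A AC A3 5F.
Read back as little-endian, the first byte is least significant, giving 0x5FA3AC5A4E7B60E8.
0x5FA3AC5A4E7B60E8 = 6891541358670733544.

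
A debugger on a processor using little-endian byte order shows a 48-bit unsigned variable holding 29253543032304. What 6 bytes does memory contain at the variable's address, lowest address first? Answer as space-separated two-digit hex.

F0 75 0A 1F 9B 1A

29253543032304 in hexadecimal, padded to 48 bits, is 0x1A9B1F0A75F0.
Split into bytes (most-significant first): 1A 9B 1F 0A 75 F0.
Little-endian stores the least-significant byte at the lowest address.
So at ascending addresses the bytes are F0 75 0A 1F 9B 1A.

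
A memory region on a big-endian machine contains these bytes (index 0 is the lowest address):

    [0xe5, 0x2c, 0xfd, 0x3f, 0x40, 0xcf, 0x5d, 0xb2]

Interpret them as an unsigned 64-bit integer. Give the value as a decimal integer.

Big-endian stores the most-significant byte at the lowest address.
The bytes are already most-significant first: 0xE52CFD3F40CF5DB2.
0xE52CFD3F40CF5DB2 = 16513852381772864946.

16513852381772864946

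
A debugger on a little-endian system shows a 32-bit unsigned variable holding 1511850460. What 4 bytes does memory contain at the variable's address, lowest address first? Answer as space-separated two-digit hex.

1511850460 in hexadecimal, padded to 32 bits, is 0x5A1D01DC.
Split into bytes (most-significant first): 5A 1D 01 DC.
In little-endian order the low byte comes first in memory.
So at ascending addresses the bytes are DC 01 1D 5A.

DC 01 1D 5A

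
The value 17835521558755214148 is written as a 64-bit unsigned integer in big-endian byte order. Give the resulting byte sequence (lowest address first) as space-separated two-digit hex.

F7 84 80 5C 6D 6D 03 44

17835521558755214148 in hexadecimal, padded to 64 bits, is 0xF784805C6D6D0344.
Split into bytes (most-significant first): F7 84 80 5C 6D 6D 03 44.
Big-endian stores the most-significant byte at the lowest address.
So the memory order matches the most-significant-first order: F7 84 80 5C 6D 6D 03 44.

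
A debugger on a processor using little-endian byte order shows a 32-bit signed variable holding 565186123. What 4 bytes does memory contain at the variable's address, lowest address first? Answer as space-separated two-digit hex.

565186123 in hexadecimal, padded to 32 bits, is 0x21B00E4B.
Split into bytes (most-significant first): 21 B0 0E 4B.
In little-endian order the low byte comes first in memory.
So at ascending addresses the bytes are 4B 0E B0 21.

4B 0E B0 21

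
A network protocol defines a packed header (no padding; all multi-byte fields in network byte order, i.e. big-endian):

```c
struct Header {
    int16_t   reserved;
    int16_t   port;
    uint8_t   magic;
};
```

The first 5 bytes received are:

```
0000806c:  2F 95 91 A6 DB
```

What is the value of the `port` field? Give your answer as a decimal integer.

`port` follows `reserved` (2 bytes), so it starts at byte offset 2 and occupies 2 bytes.
Bytes at offsets 2..3: 91 A6.
In big-endian order the high byte comes first in memory.
The bytes are already most-significant first: 0x91A6.
Top bit is set, so as a signed 16-bit value this is 0x91A6 − 2^16 = -28250.

-28250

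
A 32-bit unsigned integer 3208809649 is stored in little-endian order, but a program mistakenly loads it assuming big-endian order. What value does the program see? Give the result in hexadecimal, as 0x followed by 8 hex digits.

3208809649 in 32-bit hexadecimal is 0xBF428CB1.
Stored little-endian, the bytes at ascending addresses are B1 8C 42 BF.
Read back as big-endian, the last byte is least significant, giving 0xB18C42BF.

0xB18C42BF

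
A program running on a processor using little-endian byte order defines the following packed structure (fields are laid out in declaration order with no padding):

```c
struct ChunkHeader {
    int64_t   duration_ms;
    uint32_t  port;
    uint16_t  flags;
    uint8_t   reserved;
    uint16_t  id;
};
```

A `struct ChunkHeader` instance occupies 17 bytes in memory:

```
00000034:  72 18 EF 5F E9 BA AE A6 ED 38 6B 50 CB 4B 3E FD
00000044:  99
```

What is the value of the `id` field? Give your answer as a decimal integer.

`id` follows `duration_ms` (8 B), `port` (4 B), `flags` (2 B), `reserved` (1 B), so it starts at offset 8 + 4 + 2 + 1 = 15 and occupies 2 bytes.
Bytes at offsets 15..16: FD 99.
Little-endian: lowest address holds the least-significant byte.
Reassemble most-significant byte first: 99 FD → 0x99FD.
0x99FD = 39421.

39421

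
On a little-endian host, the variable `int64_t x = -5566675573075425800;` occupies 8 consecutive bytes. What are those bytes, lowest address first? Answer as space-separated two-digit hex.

F8 C5 FE 4E 0F 32 BF B2

Two's complement of -5566675573075425800 in 64 bits: 5566675573075425800 = 0x4D40CDF0B1013A08; invert → 0xB2BF320F4EFEC5F7; add 1 → 0xB2BF320F4EFEC5F8.
Split into bytes (most-significant first): B2 BF 32 0F 4E FE C5 F8.
In little-endian order the low byte comes first in memory.
So at ascending addresses the bytes are F8 C5 FE 4E 0F 32 BF B2.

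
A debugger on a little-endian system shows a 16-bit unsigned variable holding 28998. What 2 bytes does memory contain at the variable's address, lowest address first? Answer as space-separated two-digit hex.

28998 in hexadecimal, padded to 16 bits, is 0x7146.
Split into bytes (most-significant first): 71 46.
In little-endian order the low byte comes first in memory.
So at ascending addresses the bytes are 46 71.

46 71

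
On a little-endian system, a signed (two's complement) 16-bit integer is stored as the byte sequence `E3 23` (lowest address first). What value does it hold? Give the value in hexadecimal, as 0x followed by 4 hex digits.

Little-endian stores the least-significant byte at the lowest address.
Reassemble most-significant byte first: 23 E3 → 0x23E3.

0x23E3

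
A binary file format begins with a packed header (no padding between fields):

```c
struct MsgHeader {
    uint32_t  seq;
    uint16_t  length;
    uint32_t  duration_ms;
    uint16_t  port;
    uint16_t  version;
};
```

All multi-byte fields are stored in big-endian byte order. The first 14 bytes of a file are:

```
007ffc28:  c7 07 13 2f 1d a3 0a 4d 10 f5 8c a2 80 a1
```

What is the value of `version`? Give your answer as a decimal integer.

`version` follows `seq` (4 B), `length` (2 B), `duration_ms` (4 B), `port` (2 B), so it starts at offset 4 + 2 + 4 + 2 = 12 and occupies 2 bytes.
Bytes at offsets 12..13: 80 A1.
Big-endian: lowest address holds the most-significant byte.
The bytes are already most-significant first: 0x80A1.
0x80A1 = 32929.

32929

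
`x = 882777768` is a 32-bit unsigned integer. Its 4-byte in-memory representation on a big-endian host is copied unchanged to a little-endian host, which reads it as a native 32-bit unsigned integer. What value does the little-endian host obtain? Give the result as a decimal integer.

2820578868

882777768 in 32-bit hexadecimal is 0x349E1EA8.
Stored big-endian, the bytes at ascending addresses are 34 9E 1E A8.
Read back as little-endian, the first byte is least significant, giving 0xA81E9E34.
0xA81E9E34 = 2820578868.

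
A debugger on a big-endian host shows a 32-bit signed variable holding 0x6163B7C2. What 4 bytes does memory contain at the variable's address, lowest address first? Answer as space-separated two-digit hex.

Split into bytes (most-significant first): 61 63 B7 C2.
Big-endian: lowest address holds the most-significant byte.
So the memory order matches the most-significant-first order: 61 63 B7 C2.

61 63 B7 C2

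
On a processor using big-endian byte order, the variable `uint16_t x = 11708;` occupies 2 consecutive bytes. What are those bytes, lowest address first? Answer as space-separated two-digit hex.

11708 in hexadecimal, padded to 16 bits, is 0x2DBC.
Split into bytes (most-significant first): 2D BC.
Big-endian: lowest address holds the most-significant byte.
So the memory order matches the most-significant-first order: 2D BC.

2D BC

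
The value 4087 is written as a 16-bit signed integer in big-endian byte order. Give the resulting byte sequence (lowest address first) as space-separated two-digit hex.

4087 in hexadecimal, padded to 16 bits, is 0x0FF7.
Split into bytes (most-significant first): 0F F7.
In big-endian order the high byte comes first in memory.
So the memory order matches the most-significant-first order: 0F F7.

0F F7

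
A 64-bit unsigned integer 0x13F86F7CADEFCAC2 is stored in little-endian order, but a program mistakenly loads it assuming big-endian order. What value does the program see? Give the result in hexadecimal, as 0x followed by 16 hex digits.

0xC2CAEFAD7C6FF813

Stored little-endian, the bytes at ascending addresses are C2 CA EF AD 7C 6F F8 13.
Read back as big-endian, the last byte is least significant, giving 0xC2CAEFAD7C6FF813.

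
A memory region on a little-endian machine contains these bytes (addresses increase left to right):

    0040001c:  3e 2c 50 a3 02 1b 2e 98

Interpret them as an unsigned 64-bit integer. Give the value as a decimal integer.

Little-endian: lowest address holds the least-significant byte.
Reassemble most-significant byte first: 98 2E 1B 02 A3 50 2C 3E → 0x982E1B02A3502C3E.
0x982E1B02A3502C3E = 10965731840837561406.

10965731840837561406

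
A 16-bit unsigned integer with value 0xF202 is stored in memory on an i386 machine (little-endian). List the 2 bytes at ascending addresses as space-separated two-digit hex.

Split into bytes (most-significant first): F2 02.
In little-endian order the low byte comes first in memory.
So at ascending addresses the bytes are 02 F2.

02 F2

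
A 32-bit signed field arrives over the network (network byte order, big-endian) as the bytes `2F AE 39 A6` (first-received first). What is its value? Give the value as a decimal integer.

799947174

In big-endian order the high byte comes first in memory.
The bytes are already most-significant first: 0x2FAE39A6.
0x2FAE39A6 = 799947174.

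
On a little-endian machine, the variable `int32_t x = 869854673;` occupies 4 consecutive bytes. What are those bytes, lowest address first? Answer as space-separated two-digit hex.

D1 ED D8 33

869854673 in hexadecimal, padded to 32 bits, is 0x33D8EDD1.
Split into bytes (most-significant first): 33 D8 ED D1.
Little-endian stores the least-significant byte at the lowest address.
So at ascending addresses the bytes are D1 ED D8 33.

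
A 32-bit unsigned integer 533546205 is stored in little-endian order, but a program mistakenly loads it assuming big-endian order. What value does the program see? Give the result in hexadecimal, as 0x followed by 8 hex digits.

533546205 in 32-bit hexadecimal is 0x1FCD44DD.
Stored little-endian, the bytes at ascending addresses are DD 44 CD 1F.
Read back as big-endian, the last byte is least significant, giving 0xDD44CD1F.

0xDD44CD1F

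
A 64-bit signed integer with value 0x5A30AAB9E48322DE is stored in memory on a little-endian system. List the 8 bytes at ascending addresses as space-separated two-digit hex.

DE 22 83 E4 B9 AA 30 5A

Split into bytes (most-significant first): 5A 30 AA B9 E4 83 22 DE.
Little-endian stores the least-significant byte at the lowest address.
So at ascending addresses the bytes are DE 22 83 E4 B9 AA 30 5A.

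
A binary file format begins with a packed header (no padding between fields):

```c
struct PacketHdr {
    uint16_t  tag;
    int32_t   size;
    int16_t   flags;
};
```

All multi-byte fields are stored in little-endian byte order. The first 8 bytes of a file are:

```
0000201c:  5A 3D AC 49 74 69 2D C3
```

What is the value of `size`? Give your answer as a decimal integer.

`size` follows `tag` (2 bytes), so it starts at byte offset 2 and occupies 4 bytes.
Bytes at offsets 2..5: AC 49 74 69.
Little-endian: lowest address holds the least-significant byte.
Reassemble most-significant byte first: 69 74 49 AC → 0x697449AC.
0x697449AC = 1769228716.

1769228716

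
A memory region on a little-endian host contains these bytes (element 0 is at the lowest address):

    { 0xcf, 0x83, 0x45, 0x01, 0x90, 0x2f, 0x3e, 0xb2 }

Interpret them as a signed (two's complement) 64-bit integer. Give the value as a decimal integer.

-5602988590859189297

Little-endian stores the least-significant byte at the lowest address.
Reassemble most-significant byte first: B2 3E 2F 90 01 45 83 CF → 0xB23E2F90014583CF.
Top bit is set, so as a signed 64-bit value this is 0xB23E2F90014583CF − 2^64 = -5602988590859189297.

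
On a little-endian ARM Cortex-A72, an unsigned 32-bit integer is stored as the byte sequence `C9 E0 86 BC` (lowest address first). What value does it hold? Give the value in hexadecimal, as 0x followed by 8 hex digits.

Little-endian: lowest address holds the least-significant byte.
Reassemble most-significant byte first: BC 86 E0 C9 → 0xBC86E0C9.

0xBC86E0C9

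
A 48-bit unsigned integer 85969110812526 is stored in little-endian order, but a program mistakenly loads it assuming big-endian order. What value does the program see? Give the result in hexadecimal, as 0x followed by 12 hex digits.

0x6EC74F3E304E

85969110812526 in 48-bit hexadecimal is 0x4E303E4FC76E.
Stored little-endian, the bytes at ascending addresses are 6E C7 4F 3E 30 4E.
Read back as big-endian, the last byte is least significant, giving 0x6EC74F3E304E.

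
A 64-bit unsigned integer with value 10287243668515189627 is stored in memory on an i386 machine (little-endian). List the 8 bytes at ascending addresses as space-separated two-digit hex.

10287243668515189627 in hexadecimal, padded to 64 bits, is 0x8EC3A19CC3BBF37B.
Split into bytes (most-significant first): 8E C3 A1 9C C3 BB F3 7B.
Little-endian stores the least-significant byte at the lowest address.
So at ascending addresses the bytes are 7B F3 BB C3 9C A1 C3 8E.

7B F3 BB C3 9C A1 C3 8E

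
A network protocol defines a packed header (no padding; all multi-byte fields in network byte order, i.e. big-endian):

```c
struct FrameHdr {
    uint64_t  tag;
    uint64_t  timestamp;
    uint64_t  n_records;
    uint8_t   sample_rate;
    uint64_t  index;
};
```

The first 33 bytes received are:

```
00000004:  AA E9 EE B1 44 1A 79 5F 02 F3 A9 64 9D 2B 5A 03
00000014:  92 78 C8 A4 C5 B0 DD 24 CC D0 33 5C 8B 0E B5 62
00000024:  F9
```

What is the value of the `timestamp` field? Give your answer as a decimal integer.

212699857015233027

`timestamp` follows `tag` (8 bytes), so it starts at byte offset 8 and occupies 8 bytes.
Bytes at offsets 8..15: 02 F3 A9 64 9D 2B 5A 03.
In big-endian order the high byte comes first in memory.
The bytes are already most-significant first: 0x02F3A9649D2B5A03.
0x02F3A9649D2B5A03 = 212699857015233027.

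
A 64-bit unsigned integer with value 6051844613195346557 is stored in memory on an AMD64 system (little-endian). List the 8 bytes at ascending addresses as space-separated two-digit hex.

6051844613195346557 in hexadecimal, padded to 64 bits, is 0x53FC789C955EB27D.
Split into bytes (most-significant first): 53 FC 78 9C 95 5E B2 7D.
Little-endian: lowest address holds the least-significant byte.
So at ascending addresses the bytes are 7D B2 5E 95 9C 78 FC 53.

7D B2 5E 95 9C 78 FC 53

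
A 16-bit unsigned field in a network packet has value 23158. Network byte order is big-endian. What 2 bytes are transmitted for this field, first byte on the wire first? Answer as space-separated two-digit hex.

23158 in hexadecimal, padded to 16 bits, is 0x5A76.
Split into bytes (most-significant first): 5A 76.
Big-endian stores the most-significant byte at the lowest address.
So the memory order matches the most-significant-first order: 5A 76.

5A 76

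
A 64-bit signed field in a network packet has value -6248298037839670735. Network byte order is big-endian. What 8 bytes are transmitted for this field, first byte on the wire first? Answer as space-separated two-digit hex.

Two's complement of -6248298037839670735 in 64 bits: 6248298037839670735 = 0x56B669F5E4342DCF; invert → 0xA949960A1BCBD230; add 1 → 0xA949960A1BCBD231.
Split into bytes (most-significant first): A9 49 96 0A 1B CB D2 31.
Big-endian stores the most-significant byte at the lowest address.
So the memory order matches the most-significant-first order: A9 49 96 0A 1B CB D2 31.

A9 49 96 0A 1B CB D2 31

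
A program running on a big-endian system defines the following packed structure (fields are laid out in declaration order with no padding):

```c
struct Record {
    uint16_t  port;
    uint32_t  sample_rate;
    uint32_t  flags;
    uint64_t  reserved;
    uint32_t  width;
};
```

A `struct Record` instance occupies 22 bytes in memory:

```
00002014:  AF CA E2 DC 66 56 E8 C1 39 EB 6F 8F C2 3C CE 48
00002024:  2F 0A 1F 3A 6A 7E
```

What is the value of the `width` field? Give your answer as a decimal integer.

`width` follows `port` (2 B), `sample_rate` (4 B), `flags` (4 B), `reserved` (8 B), so it starts at offset 2 + 4 + 4 + 8 = 18 and occupies 4 bytes.
Bytes at offsets 18..21: 1F 3A 6A 7E.
In big-endian order the high byte comes first in memory.
The bytes are already most-significant first: 0x1F3A6A7E.
0x1F3A6A7E = 523922046.

523922046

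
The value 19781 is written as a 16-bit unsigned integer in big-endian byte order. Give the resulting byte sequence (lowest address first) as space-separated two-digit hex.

4D 45

19781 in hexadecimal, padded to 16 bits, is 0x4D45.
Split into bytes (most-significant first): 4D 45.
In big-endian order the high byte comes first in memory.
So the memory order matches the most-significant-first order: 4D 45.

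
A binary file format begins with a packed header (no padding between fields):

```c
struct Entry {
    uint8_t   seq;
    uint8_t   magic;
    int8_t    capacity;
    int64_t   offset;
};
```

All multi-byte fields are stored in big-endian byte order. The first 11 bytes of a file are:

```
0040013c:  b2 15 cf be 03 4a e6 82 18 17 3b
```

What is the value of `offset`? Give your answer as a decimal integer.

-4754874427687561413

`offset` follows `seq` (1 B), `magic` (1 B), `capacity` (1 B), so it starts at offset 1 + 1 + 1 = 3 and occupies 8 bytes.
Bytes at offsets 3..10: BE 03 4A E6 82 18 17 3B.
Big-endian: lowest address holds the most-significant byte.
The bytes are already most-significant first: 0xBE034AE68218173B.
Top bit is set, so as a signed 64-bit value this is 0xBE034AE68218173B − 2^64 = -4754874427687561413.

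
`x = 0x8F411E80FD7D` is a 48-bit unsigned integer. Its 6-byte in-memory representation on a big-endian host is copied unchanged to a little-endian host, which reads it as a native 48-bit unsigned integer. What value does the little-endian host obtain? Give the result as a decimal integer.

Stored big-endian, the bytes at ascending addresses are 8F 41 1E 80 FD 7D.
Read back as little-endian, the first byte is least significant, giving 0x7DFD801E418F.
0x7DFD801E418F = 138527729664399.

138527729664399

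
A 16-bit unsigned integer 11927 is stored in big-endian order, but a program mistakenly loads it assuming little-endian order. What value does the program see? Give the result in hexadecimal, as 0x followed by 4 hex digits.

11927 in 16-bit hexadecimal is 0x2E97.
Stored big-endian, the bytes at ascending addresses are 2E 97.
Read back as little-endian, the first byte is least significant, giving 0x972E.

0x972E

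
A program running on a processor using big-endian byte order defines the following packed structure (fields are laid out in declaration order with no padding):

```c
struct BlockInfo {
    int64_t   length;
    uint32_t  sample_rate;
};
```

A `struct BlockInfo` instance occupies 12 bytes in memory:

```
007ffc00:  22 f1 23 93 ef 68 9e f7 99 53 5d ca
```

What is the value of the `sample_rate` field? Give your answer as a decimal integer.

2572377546

`sample_rate` follows `length` (8 bytes), so it starts at byte offset 8 and occupies 4 bytes.
Bytes at offsets 8..11: 99 53 5D CA.
Big-endian stores the most-significant byte at the lowest address.
The bytes are already most-significant first: 0x99535DCA.
0x99535DCA = 2572377546.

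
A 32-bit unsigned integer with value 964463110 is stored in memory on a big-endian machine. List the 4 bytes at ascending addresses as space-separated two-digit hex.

39 7C 8A 06

964463110 in hexadecimal, padded to 32 bits, is 0x397C8A06.
Split into bytes (most-significant first): 39 7C 8A 06.
In big-endian order the high byte comes first in memory.
So the memory order matches the most-significant-first order: 39 7C 8A 06.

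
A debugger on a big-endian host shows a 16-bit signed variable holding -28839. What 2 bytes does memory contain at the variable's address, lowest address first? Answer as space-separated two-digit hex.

8F 59

Two's complement of -28839 in 16 bits: 28839 = 0x70A7; invert → 0x8F58; add 1 → 0x8F59.
Split into bytes (most-significant first): 8F 59.
Big-endian: lowest address holds the most-significant byte.
So the memory order matches the most-significant-first order: 8F 59.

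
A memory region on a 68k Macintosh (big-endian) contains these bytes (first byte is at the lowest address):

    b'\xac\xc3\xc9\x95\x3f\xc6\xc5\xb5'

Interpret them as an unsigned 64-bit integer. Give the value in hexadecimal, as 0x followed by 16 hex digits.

In big-endian order the high byte comes first in memory.
The bytes are already most-significant first: 0xACC3C9953FC6C5B5.

0xACC3C9953FC6C5B5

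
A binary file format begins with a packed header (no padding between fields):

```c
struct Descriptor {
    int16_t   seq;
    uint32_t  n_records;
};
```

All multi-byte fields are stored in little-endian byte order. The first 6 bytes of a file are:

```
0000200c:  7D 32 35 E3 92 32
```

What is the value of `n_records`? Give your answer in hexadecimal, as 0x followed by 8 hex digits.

`n_records` follows `seq` (2 bytes), so it starts at byte offset 2 and occupies 4 bytes.
Bytes at offsets 2..5: 35 E3 92 32.
Little-endian stores the least-significant byte at the lowest address.
Reassemble most-significant byte first: 32 92 E3 35 → 0x3292E335.

0x3292E335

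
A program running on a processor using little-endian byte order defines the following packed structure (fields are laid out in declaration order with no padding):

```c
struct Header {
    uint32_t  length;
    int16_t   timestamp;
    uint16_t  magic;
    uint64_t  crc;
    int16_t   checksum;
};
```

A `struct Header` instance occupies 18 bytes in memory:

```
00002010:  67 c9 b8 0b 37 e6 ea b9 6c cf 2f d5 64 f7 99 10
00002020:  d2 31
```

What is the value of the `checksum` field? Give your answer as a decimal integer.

12754

`checksum` follows `length` (4 B), `timestamp` (2 B), `magic` (2 B), `crc` (8 B), so it starts at offset 4 + 2 + 2 + 8 = 16 and occupies 2 bytes.
Bytes at offsets 16..17: D2 31.
In little-endian order the low byte comes first in memory.
Reassemble most-significant byte first: 31 D2 → 0x31D2.
0x31D2 = 12754.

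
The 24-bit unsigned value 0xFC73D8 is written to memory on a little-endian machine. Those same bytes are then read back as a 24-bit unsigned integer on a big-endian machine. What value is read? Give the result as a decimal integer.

Stored little-endian, the bytes at ascending addresses are D8 73 FC.
Read back as big-endian, the last byte is least significant, giving 0xD873FC.
0xD873FC = 14185468.

14185468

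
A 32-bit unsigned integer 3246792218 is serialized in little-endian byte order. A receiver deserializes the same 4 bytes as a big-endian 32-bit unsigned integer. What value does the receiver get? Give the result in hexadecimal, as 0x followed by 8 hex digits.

0x1A1E86C1

3246792218 in 32-bit hexadecimal is 0xC1861E1A.
Stored little-endian, the bytes at ascending addresses are 1A 1E 86 C1.
Read back as big-endian, the last byte is least significant, giving 0x1A1E86C1.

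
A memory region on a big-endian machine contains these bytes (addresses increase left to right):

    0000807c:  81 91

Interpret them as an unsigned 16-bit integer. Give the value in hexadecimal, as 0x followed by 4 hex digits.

0x8191

Big-endian stores the most-significant byte at the lowest address.
The bytes are already most-significant first: 0x8191.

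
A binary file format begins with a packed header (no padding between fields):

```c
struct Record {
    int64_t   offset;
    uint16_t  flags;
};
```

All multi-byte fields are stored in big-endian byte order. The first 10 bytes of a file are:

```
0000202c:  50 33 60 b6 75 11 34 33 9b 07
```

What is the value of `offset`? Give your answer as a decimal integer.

5779069083610854451

`offset` is the first field, at byte offset 0, occupying 8 bytes.
Bytes at offsets 0..7: 50 33 60 B6 75 11 34 33.
In big-endian order the high byte comes first in memory.
The bytes are already most-significant first: 0x503360B675113433.
0x503360B675113433 = 5779069083610854451.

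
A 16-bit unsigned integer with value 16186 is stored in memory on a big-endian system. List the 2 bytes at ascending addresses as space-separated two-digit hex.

3F 3A

16186 in hexadecimal, padded to 16 bits, is 0x3F3A.
Split into bytes (most-significant first): 3F 3A.
Big-endian stores the most-significant byte at the lowest address.
So the memory order matches the most-significant-first order: 3F 3A.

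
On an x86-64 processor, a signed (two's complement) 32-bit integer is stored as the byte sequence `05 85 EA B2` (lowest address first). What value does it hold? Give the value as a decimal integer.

-1293253371

In little-endian order the low byte comes first in memory.
Reassemble most-significant byte first: B2 EA 85 05 → 0xB2EA8505.
Top bit is set, so as a signed 32-bit value this is 0xB2EA8505 − 2^32 = -1293253371.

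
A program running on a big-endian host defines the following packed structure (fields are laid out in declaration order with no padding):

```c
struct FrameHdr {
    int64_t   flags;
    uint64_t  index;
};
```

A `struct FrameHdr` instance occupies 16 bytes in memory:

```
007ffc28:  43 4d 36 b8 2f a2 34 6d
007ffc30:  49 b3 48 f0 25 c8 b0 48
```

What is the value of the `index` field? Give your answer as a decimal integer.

5310668581863206984

`index` follows `flags` (8 bytes), so it starts at byte offset 8 and occupies 8 bytes.
Bytes at offsets 8..15: 49 B3 48 F0 25 C8 B0 48.
Big-endian: lowest address holds the most-significant byte.
The bytes are already most-significant first: 0x49B348F025C8B048.
0x49B348F025C8B048 = 5310668581863206984.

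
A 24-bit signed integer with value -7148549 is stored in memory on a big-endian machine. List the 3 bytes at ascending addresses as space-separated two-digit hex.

92 EB FB

Two's complement of -7148549 in 24 bits: 7148549 = 0x6D1405; invert → 0x92EBFA; add 1 → 0x92EBFB.
Split into bytes (most-significant first): 92 EB FB.
Big-endian: lowest address holds the most-significant byte.
So the memory order matches the most-significant-first order: 92 EB FB.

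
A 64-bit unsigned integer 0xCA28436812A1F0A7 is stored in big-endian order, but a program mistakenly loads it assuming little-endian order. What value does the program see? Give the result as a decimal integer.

Stored big-endian, the bytes at ascending addresses are CA 28 43 68 12 A1 F0 A7.
Read back as little-endian, the first byte is least significant, giving 0xA7F0A112684328CA.
0xA7F0A112684328CA = 12101349299175237834.

12101349299175237834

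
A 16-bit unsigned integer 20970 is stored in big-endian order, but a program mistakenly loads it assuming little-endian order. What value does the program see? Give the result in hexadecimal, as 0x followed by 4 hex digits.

20970 in 16-bit hexadecimal is 0x51EA.
Stored big-endian, the bytes at ascending addresses are 51 EA.
Read back as little-endian, the first byte is least significant, giving 0xEA51.

0xEA51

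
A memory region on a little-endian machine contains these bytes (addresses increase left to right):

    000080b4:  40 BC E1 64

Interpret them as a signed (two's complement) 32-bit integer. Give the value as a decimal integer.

Little-endian stores the least-significant byte at the lowest address.
Reassemble most-significant byte first: 64 E1 BC 40 → 0x64E1BC40.
0x64E1BC40 = 1692515392.

1692515392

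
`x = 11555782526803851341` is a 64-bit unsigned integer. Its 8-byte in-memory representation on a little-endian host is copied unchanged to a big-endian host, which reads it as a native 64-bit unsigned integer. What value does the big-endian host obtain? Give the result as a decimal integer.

5564425642820394656

11555782526803851341 in 64-bit hexadecimal is 0xA05E62FBA3CF384D.
Stored little-endian, the bytes at ascending addresses are 4D 38 CF A3 FB 62 5E A0.
Read back as big-endian, the last byte is least significant, giving 0x4D38CFA3FB625EA0.
0x4D38CFA3FB625EA0 = 5564425642820394656.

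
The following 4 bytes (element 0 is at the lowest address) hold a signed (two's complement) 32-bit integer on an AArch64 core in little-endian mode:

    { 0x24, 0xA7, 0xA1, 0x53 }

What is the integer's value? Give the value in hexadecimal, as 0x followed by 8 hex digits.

0x53A1A724

In little-endian order the low byte comes first in memory.
Reassemble most-significant byte first: 53 A1 A7 24 → 0x53A1A724.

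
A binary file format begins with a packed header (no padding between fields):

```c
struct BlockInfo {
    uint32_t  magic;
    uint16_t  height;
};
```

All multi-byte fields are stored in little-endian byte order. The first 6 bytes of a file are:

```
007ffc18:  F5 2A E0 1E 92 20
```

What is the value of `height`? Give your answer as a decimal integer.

8338

`height` follows `magic` (4 bytes), so it starts at byte offset 4 and occupies 2 bytes.
Bytes at offsets 4..5: 92 20.
Little-endian: lowest address holds the least-significant byte.
Reassemble most-significant byte first: 20 92 → 0x2092.
0x2092 = 8338.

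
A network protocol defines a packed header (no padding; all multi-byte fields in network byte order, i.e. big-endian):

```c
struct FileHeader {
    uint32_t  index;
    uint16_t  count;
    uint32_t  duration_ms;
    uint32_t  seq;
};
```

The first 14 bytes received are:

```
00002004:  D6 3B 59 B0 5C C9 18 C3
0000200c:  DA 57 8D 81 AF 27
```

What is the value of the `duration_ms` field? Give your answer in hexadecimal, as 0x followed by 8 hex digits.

`duration_ms` follows `index` (4 B), `count` (2 B), so it starts at offset 4 + 2 = 6 and occupies 4 bytes.
Bytes at offsets 6..9: 18 C3 DA 57.
Big-endian: lowest address holds the most-significant byte.
The bytes are already most-significant first: 0x18C3DA57.

0x18C3DA57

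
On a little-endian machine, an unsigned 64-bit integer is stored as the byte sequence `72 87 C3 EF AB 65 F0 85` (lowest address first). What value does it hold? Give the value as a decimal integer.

Little-endian: lowest address holds the least-significant byte.
Reassemble most-significant byte first: 85 F0 65 AB EF C3 87 72 → 0x85F065ABEFC38772.
0x85F065ABEFC38772 = 9651325790591354738.

9651325790591354738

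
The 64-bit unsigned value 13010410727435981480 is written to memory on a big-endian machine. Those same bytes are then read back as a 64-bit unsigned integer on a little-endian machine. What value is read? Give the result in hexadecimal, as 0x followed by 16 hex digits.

13010410727435981480 in 64-bit hexadecimal is 0xB48E439FDEC0D2A8.
Stored big-endian, the bytes at ascending addresses are B4 8E 43 9F DE C0 D2 A8.
Read back as little-endian, the first byte is least significant, giving 0xA8D2C0DE9F438EB4.

0xA8D2C0DE9F438EB4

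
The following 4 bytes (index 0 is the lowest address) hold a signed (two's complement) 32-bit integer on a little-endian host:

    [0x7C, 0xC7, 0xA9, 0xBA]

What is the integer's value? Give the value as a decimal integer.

Little-endian: lowest address holds the least-significant byte.
Reassemble most-significant byte first: BA A9 C7 7C → 0xBAA9C77C.
Top bit is set, so as a signed 32-bit value this is 0xBAA9C77C − 2^32 = -1163278468.

-1163278468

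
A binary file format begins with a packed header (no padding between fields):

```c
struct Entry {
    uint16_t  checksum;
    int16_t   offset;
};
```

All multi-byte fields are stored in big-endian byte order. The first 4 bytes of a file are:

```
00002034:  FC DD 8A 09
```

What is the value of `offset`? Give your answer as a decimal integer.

-30199

`offset` follows `checksum` (2 bytes), so it starts at byte offset 2 and occupies 2 bytes.
Bytes at offsets 2..3: 8A 09.
In big-endian order the high byte comes first in memory.
The bytes are already most-significant first: 0x8A09.
Top bit is set, so as a signed 16-bit value this is 0x8A09 − 2^16 = -30199.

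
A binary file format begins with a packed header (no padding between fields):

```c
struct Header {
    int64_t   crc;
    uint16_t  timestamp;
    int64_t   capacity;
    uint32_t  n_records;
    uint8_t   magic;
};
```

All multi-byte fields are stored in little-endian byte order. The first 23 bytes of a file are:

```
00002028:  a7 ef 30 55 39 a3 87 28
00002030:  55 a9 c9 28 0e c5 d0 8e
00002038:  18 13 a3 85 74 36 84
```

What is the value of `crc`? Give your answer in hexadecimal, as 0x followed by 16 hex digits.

`crc` is the first field, at byte offset 0, occupying 8 bytes.
Bytes at offsets 0..7: A7 EF 30 55 39 A3 87 28.
In little-endian order the low byte comes first in memory.
Reassemble most-significant byte first: 28 87 A3 39 55 30 EF A7 → 0x2887A3395530EFA7.

0x2887A3395530EFA7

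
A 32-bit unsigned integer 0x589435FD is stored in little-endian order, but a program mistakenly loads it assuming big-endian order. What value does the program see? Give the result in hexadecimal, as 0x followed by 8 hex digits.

Stored little-endian, the bytes at ascending addresses are FD 35 94 58.
Read back as big-endian, the last byte is least significant, giving 0xFD359458.

0xFD359458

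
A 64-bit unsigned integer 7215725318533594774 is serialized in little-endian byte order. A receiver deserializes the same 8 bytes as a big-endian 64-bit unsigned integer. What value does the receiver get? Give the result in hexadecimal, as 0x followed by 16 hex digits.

7215725318533594774 in 64-bit hexadecimal is 0x642367F257FCBE96.
Stored little-endian, the bytes at ascending addresses are 96 BE FC 57 F2 67 23 64.
Read back as big-endian, the last byte is least significant, giving 0x96BEFC57F2672364.

0x96BEFC57F2672364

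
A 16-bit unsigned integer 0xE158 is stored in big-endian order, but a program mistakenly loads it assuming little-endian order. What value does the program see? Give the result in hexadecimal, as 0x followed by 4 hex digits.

0x58E1

Stored big-endian, the bytes at ascending addresses are E1 58.
Read back as little-endian, the first byte is least significant, giving 0x58E1.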